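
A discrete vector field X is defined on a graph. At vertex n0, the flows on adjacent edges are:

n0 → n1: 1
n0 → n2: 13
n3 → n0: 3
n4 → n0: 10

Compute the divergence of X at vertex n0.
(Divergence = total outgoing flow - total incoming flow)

Divergence = sum of outgoing flows = 1 + 13 + (-3) + (-10) = 1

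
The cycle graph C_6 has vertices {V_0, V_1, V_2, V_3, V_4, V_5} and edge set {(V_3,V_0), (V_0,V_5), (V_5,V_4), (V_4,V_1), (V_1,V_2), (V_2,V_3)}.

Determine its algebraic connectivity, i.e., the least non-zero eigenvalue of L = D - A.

The cycle graph C_n has Laplacian eigenvalues λ_k = 2 − 2cos(2πk/n), k = 0, 1, …, n−1. Here n = 6:
k=0: 2 − 2cos(0) = 0.0; k=1: 2 − 2cos(π/3) = 1.0; k=2: 2 − 2cos(2π/3) = 3.0; k=3: 2 − 2cos(π) = 4.0; k=4: 2 − 2cos(4π/3) = 3.0; k=5: 2 − 2cos(5π/3) = 1.0.
Laplacian eigenvalues: [0.0, 1.0, 1.0, 3.0, 3.0, 4.0]. Algebraic connectivity (smallest non-zero eigenvalue) = 1.0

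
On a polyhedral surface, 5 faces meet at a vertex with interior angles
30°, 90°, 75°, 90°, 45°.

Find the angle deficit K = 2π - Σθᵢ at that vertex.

Sum of angles = 330°. K = 360° - 330° = 30° = π/6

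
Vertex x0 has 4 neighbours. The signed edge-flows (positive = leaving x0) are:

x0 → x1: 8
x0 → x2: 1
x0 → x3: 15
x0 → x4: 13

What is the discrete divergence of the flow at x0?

Divergence = sum of outgoing flows = 8 + 1 + 15 + 13 = 37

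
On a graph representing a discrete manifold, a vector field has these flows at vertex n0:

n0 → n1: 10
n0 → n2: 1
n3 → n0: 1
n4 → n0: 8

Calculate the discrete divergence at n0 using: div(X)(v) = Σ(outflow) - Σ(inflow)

Divergence = sum of outgoing flows = 10 + 1 + (-1) + (-8) = 2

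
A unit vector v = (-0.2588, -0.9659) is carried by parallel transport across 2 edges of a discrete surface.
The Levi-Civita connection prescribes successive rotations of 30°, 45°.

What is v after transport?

Total rotation: 30° + 45° = 75°. Final vector: (0.8660, -0.5000)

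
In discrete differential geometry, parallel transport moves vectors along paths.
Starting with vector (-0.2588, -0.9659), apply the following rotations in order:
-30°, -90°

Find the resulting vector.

Total rotation: (-30°) + (-90°) = -120°. Final vector: (-0.7071, 0.7071)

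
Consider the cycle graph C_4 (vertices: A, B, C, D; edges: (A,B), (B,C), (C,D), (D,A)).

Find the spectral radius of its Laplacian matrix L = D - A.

The cycle graph C_n has Laplacian eigenvalues λ_k = 2 − 2cos(2πk/n), k = 0, 1, …, n−1. Here n = 4:
k=0: 2 − 2cos(0) = 0.0; k=1: 2 − 2cos(π/2) = 2.0; k=2: 2 − 2cos(π) = 4.0; k=3: 2 − 2cos(3π/2) = 2.0.
Laplacian eigenvalues: [0.0, 2.0, 2.0, 4.0]. Largest eigenvalue (spectral radius) = 4.0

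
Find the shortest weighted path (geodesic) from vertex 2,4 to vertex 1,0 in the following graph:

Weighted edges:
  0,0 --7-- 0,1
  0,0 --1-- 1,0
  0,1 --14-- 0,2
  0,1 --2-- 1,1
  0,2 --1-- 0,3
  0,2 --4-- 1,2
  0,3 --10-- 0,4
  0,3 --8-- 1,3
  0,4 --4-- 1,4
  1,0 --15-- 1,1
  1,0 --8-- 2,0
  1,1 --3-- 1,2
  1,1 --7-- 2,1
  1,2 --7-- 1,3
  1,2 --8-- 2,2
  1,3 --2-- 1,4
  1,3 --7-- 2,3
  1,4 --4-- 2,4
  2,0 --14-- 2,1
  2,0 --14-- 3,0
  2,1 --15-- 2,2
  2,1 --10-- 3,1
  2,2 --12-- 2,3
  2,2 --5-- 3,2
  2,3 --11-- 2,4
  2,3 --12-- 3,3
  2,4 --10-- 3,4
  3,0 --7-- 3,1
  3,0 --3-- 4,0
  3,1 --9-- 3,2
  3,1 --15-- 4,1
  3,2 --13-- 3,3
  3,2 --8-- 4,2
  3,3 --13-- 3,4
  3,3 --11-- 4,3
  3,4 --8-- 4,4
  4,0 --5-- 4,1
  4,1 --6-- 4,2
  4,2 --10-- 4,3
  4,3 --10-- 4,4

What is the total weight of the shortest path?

Shortest path: 2,4 → 1,4 → 1,3 → 1,2 → 1,1 → 0,1 → 0,0 → 1,0, total weight = 26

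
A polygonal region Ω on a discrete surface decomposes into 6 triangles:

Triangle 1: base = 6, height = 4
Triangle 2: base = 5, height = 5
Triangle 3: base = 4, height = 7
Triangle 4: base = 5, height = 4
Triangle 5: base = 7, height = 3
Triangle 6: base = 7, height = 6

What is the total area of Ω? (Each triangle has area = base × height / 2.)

(1/2)×6×4 + (1/2)×5×5 + (1/2)×4×7 + (1/2)×5×4 + (1/2)×7×3 + (1/2)×7×6 = 80.0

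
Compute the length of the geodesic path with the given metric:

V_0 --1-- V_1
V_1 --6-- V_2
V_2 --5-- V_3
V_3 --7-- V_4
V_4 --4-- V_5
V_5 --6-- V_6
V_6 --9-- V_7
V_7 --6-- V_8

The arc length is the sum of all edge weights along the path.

Arc length = 1 + 6 + 5 + 7 + 4 + 6 + 9 + 6 = 44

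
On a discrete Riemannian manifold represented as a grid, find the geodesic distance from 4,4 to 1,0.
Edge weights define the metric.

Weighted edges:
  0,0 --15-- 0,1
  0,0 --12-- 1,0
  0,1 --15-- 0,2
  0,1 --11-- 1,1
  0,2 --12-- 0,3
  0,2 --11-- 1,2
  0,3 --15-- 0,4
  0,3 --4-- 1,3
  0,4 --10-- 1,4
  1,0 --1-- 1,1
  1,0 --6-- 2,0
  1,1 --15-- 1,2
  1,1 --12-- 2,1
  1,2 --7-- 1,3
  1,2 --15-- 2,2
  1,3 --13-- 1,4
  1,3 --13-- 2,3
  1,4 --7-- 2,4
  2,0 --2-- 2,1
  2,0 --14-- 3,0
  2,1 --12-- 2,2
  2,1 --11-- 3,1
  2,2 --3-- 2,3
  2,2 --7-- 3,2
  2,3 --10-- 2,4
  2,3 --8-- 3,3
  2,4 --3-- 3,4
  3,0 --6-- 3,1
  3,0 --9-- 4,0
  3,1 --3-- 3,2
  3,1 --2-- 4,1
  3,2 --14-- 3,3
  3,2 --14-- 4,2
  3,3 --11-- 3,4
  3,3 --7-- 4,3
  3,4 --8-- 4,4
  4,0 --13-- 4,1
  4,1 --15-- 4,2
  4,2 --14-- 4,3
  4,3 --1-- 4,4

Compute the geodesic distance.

Shortest path: 4,4 → 4,3 → 3,3 → 2,3 → 2,2 → 2,1 → 2,0 → 1,0, total weight = 39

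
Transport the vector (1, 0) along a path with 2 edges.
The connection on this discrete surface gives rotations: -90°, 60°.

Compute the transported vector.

Total rotation: (-90°) + 60° = -30°. Final vector: (0.8660, -0.5000)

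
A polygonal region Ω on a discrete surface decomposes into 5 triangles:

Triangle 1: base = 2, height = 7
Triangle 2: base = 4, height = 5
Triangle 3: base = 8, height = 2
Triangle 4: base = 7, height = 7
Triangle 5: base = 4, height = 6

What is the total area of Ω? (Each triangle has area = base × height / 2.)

(1/2)×2×7 + (1/2)×4×5 + (1/2)×8×2 + (1/2)×7×7 + (1/2)×4×6 = 61.5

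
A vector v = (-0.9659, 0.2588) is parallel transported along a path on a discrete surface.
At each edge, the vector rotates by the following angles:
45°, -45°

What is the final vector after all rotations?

Total rotation: 45° + (-45°) = 0°. Final vector: (-0.9659, 0.2588)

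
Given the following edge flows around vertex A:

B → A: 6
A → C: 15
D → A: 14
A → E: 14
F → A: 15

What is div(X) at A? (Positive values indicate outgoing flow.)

Divergence = sum of outgoing flows = (-6) + 15 + (-14) + 14 + (-15) = -6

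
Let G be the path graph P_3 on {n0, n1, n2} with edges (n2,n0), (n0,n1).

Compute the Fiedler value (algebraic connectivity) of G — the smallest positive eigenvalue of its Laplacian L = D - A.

The path graph P_n has Laplacian eigenvalues λ_k = 2 − 2cos(kπ/n), k = 0, 1, …, n−1. Here n = 3:
k=0: 2 − 2cos(0) = 0.0; k=1: 2 − 2cos(π/3) = 1.0; k=2: 2 − 2cos(2π/3) = 3.0.
Laplacian eigenvalues: [0.0, 1.0, 3.0]. Algebraic connectivity (smallest non-zero eigenvalue) = 1.0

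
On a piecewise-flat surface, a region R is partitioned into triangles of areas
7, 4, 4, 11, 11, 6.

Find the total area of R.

7 + 4 + 4 + 11 + 11 + 6 = 43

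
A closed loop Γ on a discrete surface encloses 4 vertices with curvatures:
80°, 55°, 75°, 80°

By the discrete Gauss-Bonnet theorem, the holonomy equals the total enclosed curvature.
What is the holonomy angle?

Holonomy = total enclosed curvature = 80° + 55° + 75° + 80° = 290°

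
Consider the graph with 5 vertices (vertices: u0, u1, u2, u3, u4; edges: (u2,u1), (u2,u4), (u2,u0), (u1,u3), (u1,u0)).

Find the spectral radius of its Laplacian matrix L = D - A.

Degrees: deg(u0) = 2, deg(u1) = 3, deg(u2) = 3, deg(u3) = 1, deg(u4) = 1.
L = D − A with rows/columns ordered (u0, u1, u2, u3, u4):
  [ 2, -1, -1,  0,  0]
  [-1,  3, -1, -1,  0]
  [-1, -1,  3,  0, -1]
  [ 0, -1,  0,  1,  0]
  [ 0,  0, -1,  0,  1]
Characteristic polynomial: det(λI − L) = λ(λ² − 5λ + 3)(λ² − 5λ + 5).
Roots: λ = 0; (λ² − 5λ + 3) = 0 ⇒ λ = (5 ± √13)/2 ≈ 0.6972, 4.3028; (λ² − 5λ + 5) = 0 ⇒ λ = (5 ± √5)/2 ≈ 1.382, 3.618.
(Check: the roots sum (with multiplicity) to 10, matching trace L = Σdeg = 2·5 = 10.)
Laplacian eigenvalues: [0.0, 0.6972, 1.382, 3.618, 4.3028]. Largest eigenvalue (spectral radius) = 4.3028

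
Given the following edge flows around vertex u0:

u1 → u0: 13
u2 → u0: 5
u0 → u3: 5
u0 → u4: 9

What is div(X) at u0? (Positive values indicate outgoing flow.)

Divergence = sum of outgoing flows = (-13) + (-5) + 5 + 9 = -4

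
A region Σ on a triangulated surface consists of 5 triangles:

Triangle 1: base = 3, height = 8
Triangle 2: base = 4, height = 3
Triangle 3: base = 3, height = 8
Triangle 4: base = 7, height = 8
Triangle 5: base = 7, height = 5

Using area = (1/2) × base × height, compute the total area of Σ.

(1/2)×3×8 + (1/2)×4×3 + (1/2)×3×8 + (1/2)×7×8 + (1/2)×7×5 = 75.5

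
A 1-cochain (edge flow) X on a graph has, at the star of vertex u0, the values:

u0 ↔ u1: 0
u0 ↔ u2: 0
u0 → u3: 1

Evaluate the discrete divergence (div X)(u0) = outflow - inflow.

Divergence = sum of outgoing flows = 0 + 0 + 1 = 1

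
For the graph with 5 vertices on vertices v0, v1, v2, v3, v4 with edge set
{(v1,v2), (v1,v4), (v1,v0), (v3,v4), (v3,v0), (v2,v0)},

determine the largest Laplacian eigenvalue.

Degrees: deg(v0) = 3, deg(v1) = 3, deg(v2) = 2, deg(v3) = 2, deg(v4) = 2.
L = D − A with rows/columns ordered (v0, v1, v2, v3, v4):
  [ 3, -1, -1, -1,  0]
  [-1,  3, -1,  0, -1]
  [-1, -1,  2,  0,  0]
  [-1,  0,  0,  2, -1]
  [ 0, -1,  0, -1,  2]
Characteristic polynomial: det(λI − L) = λ(λ² − 5λ + 5)(λ² − 7λ + 11).
Roots: λ = 0; (λ² − 5λ + 5) = 0 ⇒ λ = (5 ± √5)/2 ≈ 1.382, 3.618; (λ² − 7λ + 11) = 0 ⇒ λ = (7 ± √5)/2 ≈ 2.382, 4.618.
(Check: the roots sum (with multiplicity) to 12, matching trace L = Σdeg = 2·6 = 12.)
Laplacian eigenvalues: [0.0, 1.382, 2.382, 3.618, 4.618]. Largest eigenvalue (spectral radius) = 4.618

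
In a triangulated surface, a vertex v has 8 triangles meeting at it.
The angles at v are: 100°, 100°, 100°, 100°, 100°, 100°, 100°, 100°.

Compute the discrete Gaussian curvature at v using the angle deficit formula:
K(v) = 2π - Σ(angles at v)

Sum of angles = 800°. K = 360° - 800° = -440°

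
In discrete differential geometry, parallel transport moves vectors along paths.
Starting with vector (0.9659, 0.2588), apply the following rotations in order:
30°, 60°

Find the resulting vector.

Total rotation: 30° + 60° = 90°. Final vector: (-0.2588, 0.9659)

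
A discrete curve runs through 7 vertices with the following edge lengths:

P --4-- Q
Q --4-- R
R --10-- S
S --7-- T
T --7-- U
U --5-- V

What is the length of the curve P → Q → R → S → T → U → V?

Arc length = 4 + 4 + 10 + 7 + 7 + 5 = 37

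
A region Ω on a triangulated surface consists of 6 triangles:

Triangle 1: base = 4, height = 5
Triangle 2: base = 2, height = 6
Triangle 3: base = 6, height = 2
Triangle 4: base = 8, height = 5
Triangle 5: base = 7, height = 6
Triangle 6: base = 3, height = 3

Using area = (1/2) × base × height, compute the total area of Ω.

(1/2)×4×5 + (1/2)×2×6 + (1/2)×6×2 + (1/2)×8×5 + (1/2)×7×6 + (1/2)×3×3 = 67.5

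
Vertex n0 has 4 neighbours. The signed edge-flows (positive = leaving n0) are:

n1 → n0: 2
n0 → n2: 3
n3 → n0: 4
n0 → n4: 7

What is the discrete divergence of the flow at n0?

Divergence = sum of outgoing flows = (-2) + 3 + (-4) + 7 = 4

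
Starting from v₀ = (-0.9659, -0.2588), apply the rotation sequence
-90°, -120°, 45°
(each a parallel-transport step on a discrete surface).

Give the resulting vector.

Total rotation: (-90°) + (-120°) + 45° = -165°. Final vector: (0.8660, 0.5000)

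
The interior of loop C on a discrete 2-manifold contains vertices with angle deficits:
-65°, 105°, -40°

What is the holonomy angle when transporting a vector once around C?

Holonomy = total enclosed curvature = (-65°) + 105° + (-40°) = 0°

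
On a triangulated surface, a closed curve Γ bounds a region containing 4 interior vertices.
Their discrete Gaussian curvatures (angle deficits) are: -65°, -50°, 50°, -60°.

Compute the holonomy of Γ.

Holonomy = total enclosed curvature = (-65°) + (-50°) + 50° + (-60°) = -125°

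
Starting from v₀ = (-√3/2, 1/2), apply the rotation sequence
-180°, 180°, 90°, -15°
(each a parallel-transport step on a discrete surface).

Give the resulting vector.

Total rotation: (-180°) + 180° + 90° + (-15°) = 75°. Final vector: (-0.7071, -0.7071)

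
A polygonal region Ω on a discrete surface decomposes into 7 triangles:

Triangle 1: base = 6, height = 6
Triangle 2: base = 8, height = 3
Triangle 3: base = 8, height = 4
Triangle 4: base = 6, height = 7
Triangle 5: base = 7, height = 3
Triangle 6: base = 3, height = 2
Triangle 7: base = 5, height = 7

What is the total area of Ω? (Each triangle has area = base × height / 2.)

(1/2)×6×6 + (1/2)×8×3 + (1/2)×8×4 + (1/2)×6×7 + (1/2)×7×3 + (1/2)×3×2 + (1/2)×5×7 = 98.0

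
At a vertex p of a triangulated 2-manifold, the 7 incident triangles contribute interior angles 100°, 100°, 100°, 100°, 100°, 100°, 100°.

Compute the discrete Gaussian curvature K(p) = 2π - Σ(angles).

Sum of angles = 700°. K = 360° - 700° = -340°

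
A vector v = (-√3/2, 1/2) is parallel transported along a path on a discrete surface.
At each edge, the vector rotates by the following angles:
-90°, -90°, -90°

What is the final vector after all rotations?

Total rotation: (-90°) + (-90°) + (-90°) = -270° ≡ 90° (mod 360°). Final vector: (-0.5000, -0.8660)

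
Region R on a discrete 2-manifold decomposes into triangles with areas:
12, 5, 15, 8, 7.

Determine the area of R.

12 + 5 + 15 + 8 + 7 = 47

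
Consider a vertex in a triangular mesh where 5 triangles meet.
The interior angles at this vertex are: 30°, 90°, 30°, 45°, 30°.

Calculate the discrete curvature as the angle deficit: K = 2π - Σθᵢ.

Sum of angles = 225°. K = 360° - 225° = 135° = 3π/4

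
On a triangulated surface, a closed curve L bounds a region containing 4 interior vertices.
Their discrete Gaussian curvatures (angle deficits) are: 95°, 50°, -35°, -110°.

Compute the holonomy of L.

Holonomy = total enclosed curvature = 95° + 50° + (-35°) + (-110°) = 0°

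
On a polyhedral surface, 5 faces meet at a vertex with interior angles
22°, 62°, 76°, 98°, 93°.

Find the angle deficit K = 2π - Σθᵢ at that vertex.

Sum of angles = 351°. K = 360° - 351° = 9° = π/20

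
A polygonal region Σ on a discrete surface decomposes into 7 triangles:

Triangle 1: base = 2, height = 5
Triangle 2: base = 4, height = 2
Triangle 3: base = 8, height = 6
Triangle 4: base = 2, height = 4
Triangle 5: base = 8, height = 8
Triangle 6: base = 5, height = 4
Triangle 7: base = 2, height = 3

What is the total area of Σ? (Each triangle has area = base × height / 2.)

(1/2)×2×5 + (1/2)×4×2 + (1/2)×8×6 + (1/2)×2×4 + (1/2)×8×8 + (1/2)×5×4 + (1/2)×2×3 = 82.0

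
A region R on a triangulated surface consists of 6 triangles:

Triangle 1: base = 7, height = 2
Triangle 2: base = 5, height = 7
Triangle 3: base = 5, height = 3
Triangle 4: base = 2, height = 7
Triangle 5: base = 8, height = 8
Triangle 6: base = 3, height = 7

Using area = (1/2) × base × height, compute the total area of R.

(1/2)×7×2 + (1/2)×5×7 + (1/2)×5×3 + (1/2)×2×7 + (1/2)×8×8 + (1/2)×3×7 = 81.5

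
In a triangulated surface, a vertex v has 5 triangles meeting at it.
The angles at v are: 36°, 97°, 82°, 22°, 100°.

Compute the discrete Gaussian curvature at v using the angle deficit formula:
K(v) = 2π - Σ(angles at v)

Sum of angles = 337°. K = 360° - 337° = 23° = 23π/180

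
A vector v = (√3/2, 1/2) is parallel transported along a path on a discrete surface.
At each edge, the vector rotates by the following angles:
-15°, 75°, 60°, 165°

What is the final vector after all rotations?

Total rotation: (-15°) + 75° + 60° + 165° = 285° ≡ -75° (mod 360°). Final vector: (0.7071, -0.7071)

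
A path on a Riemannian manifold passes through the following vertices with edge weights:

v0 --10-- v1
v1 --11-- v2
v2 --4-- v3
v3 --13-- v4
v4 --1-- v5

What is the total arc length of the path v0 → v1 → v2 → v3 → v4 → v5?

Arc length = 10 + 11 + 4 + 13 + 1 = 39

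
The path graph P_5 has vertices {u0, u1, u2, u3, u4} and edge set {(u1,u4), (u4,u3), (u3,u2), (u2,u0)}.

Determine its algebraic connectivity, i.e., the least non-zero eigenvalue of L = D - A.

The path graph P_n has Laplacian eigenvalues λ_k = 2 − 2cos(kπ/n), k = 0, 1, …, n−1. Here n = 5:
k=0: 2 − 2cos(0) = 0.0; k=1: 2 − 2cos(π/5) = 0.382; k=2: 2 − 2cos(2π/5) = 1.382; k=3: 2 − 2cos(3π/5) = 2.618; k=4: 2 − 2cos(4π/5) = 3.618.
Laplacian eigenvalues: [0.0, 0.382, 1.382, 2.618, 3.618]. Algebraic connectivity (smallest non-zero eigenvalue) = 0.382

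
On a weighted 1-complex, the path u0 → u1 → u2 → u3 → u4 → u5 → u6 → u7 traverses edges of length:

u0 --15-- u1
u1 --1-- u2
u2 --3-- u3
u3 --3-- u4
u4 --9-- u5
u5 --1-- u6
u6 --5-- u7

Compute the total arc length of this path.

Arc length = 15 + 1 + 3 + 3 + 9 + 1 + 5 = 37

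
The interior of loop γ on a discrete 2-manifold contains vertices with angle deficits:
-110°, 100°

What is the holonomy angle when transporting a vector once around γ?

Holonomy = total enclosed curvature = (-110°) + 100° = -10°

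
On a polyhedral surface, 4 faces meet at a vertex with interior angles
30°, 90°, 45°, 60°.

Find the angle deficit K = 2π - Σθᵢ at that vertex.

Sum of angles = 225°. K = 360° - 225° = 135° = 3π/4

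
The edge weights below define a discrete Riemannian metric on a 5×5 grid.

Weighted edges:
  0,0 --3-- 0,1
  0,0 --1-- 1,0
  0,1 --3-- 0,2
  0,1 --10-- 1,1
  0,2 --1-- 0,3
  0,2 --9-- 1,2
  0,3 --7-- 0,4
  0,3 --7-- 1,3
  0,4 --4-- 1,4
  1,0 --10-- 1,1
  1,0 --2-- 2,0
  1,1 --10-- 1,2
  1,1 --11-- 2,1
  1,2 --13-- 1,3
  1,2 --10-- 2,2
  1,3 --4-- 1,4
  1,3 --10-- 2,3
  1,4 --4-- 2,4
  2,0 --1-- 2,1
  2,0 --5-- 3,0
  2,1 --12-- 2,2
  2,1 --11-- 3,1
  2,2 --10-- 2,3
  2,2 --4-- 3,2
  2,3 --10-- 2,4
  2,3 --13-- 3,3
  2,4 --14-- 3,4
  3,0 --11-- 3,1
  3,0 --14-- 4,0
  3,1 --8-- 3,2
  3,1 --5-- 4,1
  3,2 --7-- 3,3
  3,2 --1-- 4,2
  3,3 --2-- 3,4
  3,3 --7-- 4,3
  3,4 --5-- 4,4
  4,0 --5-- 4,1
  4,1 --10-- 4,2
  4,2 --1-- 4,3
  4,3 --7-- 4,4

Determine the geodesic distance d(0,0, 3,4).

Shortest path: 0,0 → 1,0 → 2,0 → 2,1 → 2,2 → 3,2 → 3,3 → 3,4, total weight = 29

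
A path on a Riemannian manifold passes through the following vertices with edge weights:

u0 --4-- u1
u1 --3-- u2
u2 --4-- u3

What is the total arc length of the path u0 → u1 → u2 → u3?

Arc length = 4 + 3 + 4 = 11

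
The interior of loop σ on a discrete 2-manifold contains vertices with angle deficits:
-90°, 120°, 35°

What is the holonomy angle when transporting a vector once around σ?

Holonomy = total enclosed curvature = (-90°) + 120° + 35° = 65°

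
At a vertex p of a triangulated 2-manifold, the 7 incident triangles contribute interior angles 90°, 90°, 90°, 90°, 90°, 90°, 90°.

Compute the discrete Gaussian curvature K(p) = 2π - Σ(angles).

Sum of angles = 630°. K = 360° - 630° = -270°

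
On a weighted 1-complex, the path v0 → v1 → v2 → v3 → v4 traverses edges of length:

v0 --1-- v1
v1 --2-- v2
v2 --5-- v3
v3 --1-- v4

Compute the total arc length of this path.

Arc length = 1 + 2 + 5 + 1 = 9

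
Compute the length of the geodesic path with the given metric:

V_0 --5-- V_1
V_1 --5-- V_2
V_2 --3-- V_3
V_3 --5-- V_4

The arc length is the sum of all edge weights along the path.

Arc length = 5 + 5 + 3 + 5 = 18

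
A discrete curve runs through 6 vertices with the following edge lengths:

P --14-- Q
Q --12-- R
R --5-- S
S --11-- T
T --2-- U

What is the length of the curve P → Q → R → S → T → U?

Arc length = 14 + 12 + 5 + 11 + 2 = 44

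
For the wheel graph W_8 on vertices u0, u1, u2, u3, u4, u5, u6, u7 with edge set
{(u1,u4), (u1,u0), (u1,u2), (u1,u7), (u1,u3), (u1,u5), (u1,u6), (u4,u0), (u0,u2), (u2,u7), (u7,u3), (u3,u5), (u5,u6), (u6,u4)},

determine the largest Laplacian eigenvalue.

The wheel W_8 is the join K_1 ∨ C_7 (a hub joined to every vertex of a cycle of length 7). For a join G ∨ H (G on p vertices, H on q vertices) the Laplacian spectrum is 0, p+q, the eigenvalues of L(G) other than one 0 each shifted by +q, and the eigenvalues of L(H) other than one 0 each shifted by +p. With G = K_1 (p = 1, nothing left after dropping its 0) and H = C_7 (q = 7, eigenvalues 2 − 2cos(2πk/7), k = 0, …, 6; drop k = 0), the spectrum of W_8 is 0, 8, and 1 + (2 − 2cos(2πk/7)) = 3 − 2cos(2πk/7) for k = 1, …, 6:
k=1: 3 − 2cos(2π/7) = 1.753; k=2: 3 − 2cos(4π/7) = 3.445; k=3: 3 − 2cos(6π/7) = 4.8019; k=4: 3 − 2cos(8π/7) = 4.8019; k=5: 3 − 2cos(10π/7) = 3.445; k=6: 3 − 2cos(12π/7) = 1.753.
Laplacian eigenvalues: [0.0, 1.753, 1.753, 3.445, 3.445, 4.8019, 4.8019, 8.0]. Largest eigenvalue (spectral radius) = 8.0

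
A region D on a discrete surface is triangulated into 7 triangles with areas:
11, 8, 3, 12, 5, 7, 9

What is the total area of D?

11 + 8 + 3 + 12 + 5 + 7 + 9 = 55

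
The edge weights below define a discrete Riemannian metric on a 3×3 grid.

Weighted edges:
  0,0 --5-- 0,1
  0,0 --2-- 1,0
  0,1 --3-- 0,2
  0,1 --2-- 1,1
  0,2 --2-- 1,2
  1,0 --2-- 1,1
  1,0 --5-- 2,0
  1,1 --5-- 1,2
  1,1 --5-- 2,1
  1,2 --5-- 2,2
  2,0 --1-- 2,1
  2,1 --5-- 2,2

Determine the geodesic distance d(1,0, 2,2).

Shortest path: 1,0 → 2,0 → 2,1 → 2,2, total weight = 11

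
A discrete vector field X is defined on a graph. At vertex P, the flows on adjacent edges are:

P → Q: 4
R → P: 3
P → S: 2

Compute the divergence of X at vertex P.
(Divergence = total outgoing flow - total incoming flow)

Divergence = sum of outgoing flows = 4 + (-3) + 2 = 3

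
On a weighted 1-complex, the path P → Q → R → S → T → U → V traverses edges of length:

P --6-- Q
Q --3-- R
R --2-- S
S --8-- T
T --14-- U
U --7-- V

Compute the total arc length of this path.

Arc length = 6 + 3 + 2 + 8 + 14 + 7 = 40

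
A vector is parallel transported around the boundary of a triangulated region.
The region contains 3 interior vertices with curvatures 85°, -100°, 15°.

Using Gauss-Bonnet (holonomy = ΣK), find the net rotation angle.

Holonomy = total enclosed curvature = 85° + (-100°) + 15° = 0°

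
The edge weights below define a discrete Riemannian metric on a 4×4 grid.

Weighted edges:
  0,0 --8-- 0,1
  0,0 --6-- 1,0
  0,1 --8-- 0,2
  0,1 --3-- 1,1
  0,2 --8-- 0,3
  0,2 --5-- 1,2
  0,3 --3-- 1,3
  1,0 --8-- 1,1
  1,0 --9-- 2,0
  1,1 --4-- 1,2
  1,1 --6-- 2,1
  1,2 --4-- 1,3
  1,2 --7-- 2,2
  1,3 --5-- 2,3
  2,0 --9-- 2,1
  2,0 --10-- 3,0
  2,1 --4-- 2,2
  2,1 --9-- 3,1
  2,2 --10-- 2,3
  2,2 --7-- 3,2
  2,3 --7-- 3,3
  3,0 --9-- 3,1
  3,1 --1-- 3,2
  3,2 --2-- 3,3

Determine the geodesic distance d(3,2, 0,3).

Shortest path: 3,2 → 3,3 → 2,3 → 1,3 → 0,3, total weight = 17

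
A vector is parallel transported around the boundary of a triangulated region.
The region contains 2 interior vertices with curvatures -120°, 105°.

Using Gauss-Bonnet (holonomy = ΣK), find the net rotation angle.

Holonomy = total enclosed curvature = (-120°) + 105° = -15°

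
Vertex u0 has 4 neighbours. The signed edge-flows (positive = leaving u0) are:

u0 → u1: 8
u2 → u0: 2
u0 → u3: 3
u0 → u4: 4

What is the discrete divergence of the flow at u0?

Divergence = sum of outgoing flows = 8 + (-2) + 3 + 4 = 13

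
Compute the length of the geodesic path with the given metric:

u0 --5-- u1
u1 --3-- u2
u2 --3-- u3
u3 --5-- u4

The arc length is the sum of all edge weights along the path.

Arc length = 5 + 3 + 3 + 5 = 16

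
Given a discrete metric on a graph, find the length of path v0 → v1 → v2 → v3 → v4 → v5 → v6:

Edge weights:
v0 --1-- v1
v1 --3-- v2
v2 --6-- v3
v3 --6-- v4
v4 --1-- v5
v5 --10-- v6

Arc length = 1 + 3 + 6 + 6 + 1 + 10 = 27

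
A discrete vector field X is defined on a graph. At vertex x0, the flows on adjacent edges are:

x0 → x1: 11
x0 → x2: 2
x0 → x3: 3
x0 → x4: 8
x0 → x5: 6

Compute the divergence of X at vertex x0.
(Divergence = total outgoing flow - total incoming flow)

Divergence = sum of outgoing flows = 11 + 2 + 3 + 8 + 6 = 30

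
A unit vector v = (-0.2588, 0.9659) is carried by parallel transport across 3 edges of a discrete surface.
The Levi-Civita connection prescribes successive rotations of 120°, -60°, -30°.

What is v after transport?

Total rotation: 120° + (-60°) + (-30°) = 30°. Final vector: (-0.7071, 0.7071)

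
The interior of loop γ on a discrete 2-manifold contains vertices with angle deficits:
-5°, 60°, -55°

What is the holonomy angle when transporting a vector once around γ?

Holonomy = total enclosed curvature = (-5°) + 60° + (-55°) = 0°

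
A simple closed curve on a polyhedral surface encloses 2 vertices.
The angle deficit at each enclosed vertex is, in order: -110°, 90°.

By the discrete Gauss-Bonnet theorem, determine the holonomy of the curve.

Holonomy = total enclosed curvature = (-110°) + 90° = -20°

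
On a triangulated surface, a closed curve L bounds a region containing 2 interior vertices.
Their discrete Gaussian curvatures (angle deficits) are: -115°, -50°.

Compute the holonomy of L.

Holonomy = total enclosed curvature = (-115°) + (-50°) = -165°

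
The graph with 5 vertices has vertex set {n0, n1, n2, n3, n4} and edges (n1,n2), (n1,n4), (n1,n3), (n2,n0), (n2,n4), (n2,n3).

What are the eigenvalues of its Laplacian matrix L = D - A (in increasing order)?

Degrees: deg(n0) = 1, deg(n1) = 3, deg(n2) = 4, deg(n3) = 2, deg(n4) = 2.
L = D − A with rows/columns ordered (n0, n1, n2, n3, n4):
  [ 1,  0, -1,  0,  0]
  [ 0,  3, -1, -1, -1]
  [-1, -1,  4, -1, -1]
  [ 0, -1, -1,  2,  0]
  [ 0, -1, -1,  0,  2]
Characteristic polynomial: det(λI − L) = λ(λ − 1)(λ − 2)(λ − 4)(λ − 5).
Roots: λ = 0; (λ − 1) = 0 ⇒ λ = 1; (λ − 2) = 0 ⇒ λ = 2; (λ − 4) = 0 ⇒ λ = 4; (λ − 5) = 0 ⇒ λ = 5.
(Check: the roots sum (with multiplicity) to 12, matching trace L = Σdeg = 2·6 = 12.)
Laplacian eigenvalues (increasing order): [0.0, 1.0, 2.0, 4.0, 5.0]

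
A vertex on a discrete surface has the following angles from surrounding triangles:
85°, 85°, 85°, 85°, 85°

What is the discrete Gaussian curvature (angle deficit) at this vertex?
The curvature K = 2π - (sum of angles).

Sum of angles = 425°. K = 360° - 425° = -65° = -13π/36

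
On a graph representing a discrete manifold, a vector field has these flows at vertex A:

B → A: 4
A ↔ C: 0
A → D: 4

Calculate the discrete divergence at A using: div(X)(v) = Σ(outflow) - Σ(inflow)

Divergence = sum of outgoing flows = (-4) + 0 + 4 = 0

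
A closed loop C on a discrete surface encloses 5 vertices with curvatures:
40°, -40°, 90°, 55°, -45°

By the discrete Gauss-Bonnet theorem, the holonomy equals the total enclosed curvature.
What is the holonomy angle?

Holonomy = total enclosed curvature = 40° + (-40°) + 90° + 55° + (-45°) = 100°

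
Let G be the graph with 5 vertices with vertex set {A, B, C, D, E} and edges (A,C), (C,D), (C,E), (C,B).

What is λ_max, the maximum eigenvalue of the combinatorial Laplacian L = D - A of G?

Degrees: deg(A) = 1, deg(B) = 1, deg(C) = 4, deg(D) = 1, deg(E) = 1.
L = D − A with rows/columns ordered (A, B, C, D, E):
  [ 1,  0, -1,  0,  0]
  [ 0,  1, -1,  0,  0]
  [-1, -1,  4, -1, -1]
  [ 0,  0, -1,  1,  0]
  [ 0,  0, -1,  0,  1]
Characteristic polynomial: det(λI − L) = λ(λ − 1)³(λ − 5).
Roots: λ = 0; (λ − 1) = 0 ⇒ λ = 1 (multiplicity 3); (λ − 5) = 0 ⇒ λ = 5.
(Check: the roots sum (with multiplicity) to 8, matching trace L = Σdeg = 2·4 = 8.)
Laplacian eigenvalues: [0.0, 1.0, 1.0, 1.0, 5.0]. Largest eigenvalue (spectral radius) = 5.0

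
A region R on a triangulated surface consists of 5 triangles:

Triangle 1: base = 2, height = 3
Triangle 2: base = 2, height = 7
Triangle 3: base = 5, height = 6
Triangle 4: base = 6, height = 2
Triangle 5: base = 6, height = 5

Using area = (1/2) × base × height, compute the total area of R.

(1/2)×2×3 + (1/2)×2×7 + (1/2)×5×6 + (1/2)×6×2 + (1/2)×6×5 = 46.0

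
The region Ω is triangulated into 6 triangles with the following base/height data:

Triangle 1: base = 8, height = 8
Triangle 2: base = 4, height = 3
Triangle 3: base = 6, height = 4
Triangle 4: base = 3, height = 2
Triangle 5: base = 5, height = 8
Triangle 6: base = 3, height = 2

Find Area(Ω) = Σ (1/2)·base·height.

(1/2)×8×8 + (1/2)×4×3 + (1/2)×6×4 + (1/2)×3×2 + (1/2)×5×8 + (1/2)×3×2 = 76.0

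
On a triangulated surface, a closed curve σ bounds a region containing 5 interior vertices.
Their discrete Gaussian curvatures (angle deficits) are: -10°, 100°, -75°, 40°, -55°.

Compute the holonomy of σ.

Holonomy = total enclosed curvature = (-10°) + 100° + (-75°) + 40° + (-55°) = 0°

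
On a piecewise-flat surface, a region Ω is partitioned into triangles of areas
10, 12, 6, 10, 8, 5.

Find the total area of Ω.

10 + 12 + 6 + 10 + 8 + 5 = 51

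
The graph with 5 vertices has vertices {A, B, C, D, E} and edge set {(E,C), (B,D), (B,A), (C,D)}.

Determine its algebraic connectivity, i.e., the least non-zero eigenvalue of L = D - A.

Degrees: deg(A) = 1, deg(B) = 2, deg(C) = 2, deg(D) = 2, deg(E) = 1.
L = D − A with rows/columns ordered (A, B, C, D, E):
  [ 1, -1,  0,  0,  0]
  [-1,  2,  0, -1,  0]
  [ 0,  0,  2, -1, -1]
  [ 0, -1, -1,  2,  0]
  [ 0,  0, -1,  0,  1]
Characteristic polynomial: det(λI − L) = λ(λ² − 3λ + 1)(λ² − 5λ + 5).
Roots: λ = 0; (λ² − 3λ + 1) = 0 ⇒ λ = (3 ± √5)/2 ≈ 0.382, 2.618; (λ² − 5λ + 5) = 0 ⇒ λ = (5 ± √5)/2 ≈ 1.382, 3.618.
(Check: the roots sum (with multiplicity) to 8, matching trace L = Σdeg = 2·4 = 8.)
Laplacian eigenvalues: [0.0, 0.382, 1.382, 2.618, 3.618]. Algebraic connectivity (smallest non-zero eigenvalue) = 0.382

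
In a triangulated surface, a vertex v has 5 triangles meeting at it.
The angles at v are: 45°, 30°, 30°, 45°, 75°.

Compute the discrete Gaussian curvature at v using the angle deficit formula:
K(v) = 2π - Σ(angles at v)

Sum of angles = 225°. K = 360° - 225° = 135° = 3π/4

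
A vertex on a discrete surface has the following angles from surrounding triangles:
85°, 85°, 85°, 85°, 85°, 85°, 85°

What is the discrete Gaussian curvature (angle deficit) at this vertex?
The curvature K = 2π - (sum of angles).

Sum of angles = 595°. K = 360° - 595° = -235°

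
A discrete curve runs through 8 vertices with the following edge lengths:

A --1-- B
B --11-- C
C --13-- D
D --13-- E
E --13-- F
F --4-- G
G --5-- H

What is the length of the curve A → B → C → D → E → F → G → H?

Arc length = 1 + 11 + 13 + 13 + 13 + 4 + 5 = 60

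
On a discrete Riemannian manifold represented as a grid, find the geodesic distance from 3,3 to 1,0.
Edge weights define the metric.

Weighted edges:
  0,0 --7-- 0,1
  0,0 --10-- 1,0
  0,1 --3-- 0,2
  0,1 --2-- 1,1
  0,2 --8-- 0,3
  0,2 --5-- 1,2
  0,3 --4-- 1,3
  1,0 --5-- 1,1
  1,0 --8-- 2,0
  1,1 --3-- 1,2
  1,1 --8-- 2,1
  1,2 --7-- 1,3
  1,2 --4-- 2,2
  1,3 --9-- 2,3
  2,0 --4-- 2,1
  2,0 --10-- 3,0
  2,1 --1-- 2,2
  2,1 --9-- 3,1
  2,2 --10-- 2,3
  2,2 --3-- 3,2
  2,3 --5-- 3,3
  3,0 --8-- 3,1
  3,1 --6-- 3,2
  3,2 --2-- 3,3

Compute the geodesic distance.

Shortest path: 3,3 → 3,2 → 2,2 → 1,2 → 1,1 → 1,0, total weight = 17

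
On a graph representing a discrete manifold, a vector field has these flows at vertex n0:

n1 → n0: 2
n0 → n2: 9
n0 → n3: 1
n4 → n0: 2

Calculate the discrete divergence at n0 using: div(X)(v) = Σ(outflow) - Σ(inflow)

Divergence = sum of outgoing flows = (-2) + 9 + 1 + (-2) = 6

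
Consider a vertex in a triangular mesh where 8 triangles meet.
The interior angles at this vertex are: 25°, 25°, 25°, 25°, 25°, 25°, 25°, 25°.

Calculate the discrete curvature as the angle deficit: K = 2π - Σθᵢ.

Sum of angles = 200°. K = 360° - 200° = 160° = 8π/9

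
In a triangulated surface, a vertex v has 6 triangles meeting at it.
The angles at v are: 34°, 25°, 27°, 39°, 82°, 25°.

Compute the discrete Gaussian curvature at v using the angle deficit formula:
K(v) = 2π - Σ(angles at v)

Sum of angles = 232°. K = 360° - 232° = 128° = 32π/45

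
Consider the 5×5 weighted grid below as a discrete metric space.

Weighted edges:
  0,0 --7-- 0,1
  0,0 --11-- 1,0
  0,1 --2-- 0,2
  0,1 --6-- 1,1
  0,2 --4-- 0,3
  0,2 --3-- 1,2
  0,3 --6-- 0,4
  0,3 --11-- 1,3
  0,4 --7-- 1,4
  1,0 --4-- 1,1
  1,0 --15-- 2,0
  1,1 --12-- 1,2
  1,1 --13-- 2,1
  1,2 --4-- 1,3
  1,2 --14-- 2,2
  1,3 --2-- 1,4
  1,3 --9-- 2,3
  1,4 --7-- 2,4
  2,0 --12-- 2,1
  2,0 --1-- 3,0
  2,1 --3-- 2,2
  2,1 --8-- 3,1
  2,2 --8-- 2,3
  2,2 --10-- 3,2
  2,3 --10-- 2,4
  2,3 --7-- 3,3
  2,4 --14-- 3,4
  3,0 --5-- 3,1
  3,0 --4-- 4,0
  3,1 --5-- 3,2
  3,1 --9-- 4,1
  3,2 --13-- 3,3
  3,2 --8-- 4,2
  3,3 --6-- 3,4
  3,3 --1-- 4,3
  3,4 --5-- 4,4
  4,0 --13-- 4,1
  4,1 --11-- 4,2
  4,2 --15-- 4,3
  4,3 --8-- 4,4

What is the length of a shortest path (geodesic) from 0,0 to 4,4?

Shortest path: 0,0 → 0,1 → 0,2 → 1,2 → 1,3 → 2,3 → 3,3 → 4,3 → 4,4, total weight = 41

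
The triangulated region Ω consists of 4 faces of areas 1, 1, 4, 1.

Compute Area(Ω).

1 + 1 + 4 + 1 = 7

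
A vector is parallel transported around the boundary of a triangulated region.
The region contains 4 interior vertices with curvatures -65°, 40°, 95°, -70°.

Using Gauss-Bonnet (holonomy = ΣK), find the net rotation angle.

Holonomy = total enclosed curvature = (-65°) + 40° + 95° + (-70°) = 0°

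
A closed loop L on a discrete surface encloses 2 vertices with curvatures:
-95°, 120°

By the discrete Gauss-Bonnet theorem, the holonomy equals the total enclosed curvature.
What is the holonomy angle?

Holonomy = total enclosed curvature = (-95°) + 120° = 25°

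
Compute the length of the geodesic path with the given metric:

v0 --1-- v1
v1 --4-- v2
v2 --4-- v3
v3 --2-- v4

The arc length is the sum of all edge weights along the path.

Arc length = 1 + 4 + 4 + 2 = 11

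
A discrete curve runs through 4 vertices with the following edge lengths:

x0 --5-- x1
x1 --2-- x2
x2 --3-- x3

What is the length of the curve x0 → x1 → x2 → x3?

Arc length = 5 + 2 + 3 = 10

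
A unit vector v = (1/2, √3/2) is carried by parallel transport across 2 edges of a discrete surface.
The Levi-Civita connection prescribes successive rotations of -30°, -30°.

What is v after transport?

Total rotation: (-30°) + (-30°) = -60°. Final vector: (1, 0)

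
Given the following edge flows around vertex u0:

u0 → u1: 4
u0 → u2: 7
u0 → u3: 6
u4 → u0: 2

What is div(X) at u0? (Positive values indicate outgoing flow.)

Divergence = sum of outgoing flows = 4 + 7 + 6 + (-2) = 15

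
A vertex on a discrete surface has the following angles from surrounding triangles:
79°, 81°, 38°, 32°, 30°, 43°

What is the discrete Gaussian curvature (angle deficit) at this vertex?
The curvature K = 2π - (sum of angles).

Sum of angles = 303°. K = 360° - 303° = 57° = 19π/60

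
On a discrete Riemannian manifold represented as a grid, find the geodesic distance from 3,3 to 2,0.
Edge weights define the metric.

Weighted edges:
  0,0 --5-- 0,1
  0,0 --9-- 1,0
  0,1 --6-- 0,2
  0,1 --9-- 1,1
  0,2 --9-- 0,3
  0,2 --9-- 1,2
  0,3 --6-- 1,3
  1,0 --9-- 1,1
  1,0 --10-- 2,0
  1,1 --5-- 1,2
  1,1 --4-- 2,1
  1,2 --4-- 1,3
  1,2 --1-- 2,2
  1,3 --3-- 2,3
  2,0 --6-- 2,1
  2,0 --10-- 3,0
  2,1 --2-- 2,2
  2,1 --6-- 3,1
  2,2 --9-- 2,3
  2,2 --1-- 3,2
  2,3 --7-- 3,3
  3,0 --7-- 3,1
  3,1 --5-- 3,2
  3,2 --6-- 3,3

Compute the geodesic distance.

Shortest path: 3,3 → 3,2 → 2,2 → 2,1 → 2,0, total weight = 15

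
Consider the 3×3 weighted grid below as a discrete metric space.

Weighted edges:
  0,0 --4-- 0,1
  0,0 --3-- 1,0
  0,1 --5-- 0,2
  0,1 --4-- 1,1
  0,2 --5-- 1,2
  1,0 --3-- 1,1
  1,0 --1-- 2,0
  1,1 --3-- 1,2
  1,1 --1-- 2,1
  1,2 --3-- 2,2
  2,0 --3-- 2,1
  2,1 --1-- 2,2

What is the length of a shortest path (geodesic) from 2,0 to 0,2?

Shortest path: 2,0 → 1,0 → 1,1 → 1,2 → 0,2, total weight = 12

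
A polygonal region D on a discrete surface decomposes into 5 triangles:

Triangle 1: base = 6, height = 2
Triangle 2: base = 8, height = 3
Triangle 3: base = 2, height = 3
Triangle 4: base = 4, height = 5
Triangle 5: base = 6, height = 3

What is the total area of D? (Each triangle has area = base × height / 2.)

(1/2)×6×2 + (1/2)×8×3 + (1/2)×2×3 + (1/2)×4×5 + (1/2)×6×3 = 40.0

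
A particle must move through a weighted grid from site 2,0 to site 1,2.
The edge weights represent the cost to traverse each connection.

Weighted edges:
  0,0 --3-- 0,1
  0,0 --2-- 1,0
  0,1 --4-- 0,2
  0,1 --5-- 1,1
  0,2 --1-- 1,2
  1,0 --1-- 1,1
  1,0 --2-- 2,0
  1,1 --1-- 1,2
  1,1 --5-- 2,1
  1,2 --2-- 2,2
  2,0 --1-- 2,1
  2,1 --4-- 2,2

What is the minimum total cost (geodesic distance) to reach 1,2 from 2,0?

Shortest path: 2,0 → 1,0 → 1,1 → 1,2, total weight = 4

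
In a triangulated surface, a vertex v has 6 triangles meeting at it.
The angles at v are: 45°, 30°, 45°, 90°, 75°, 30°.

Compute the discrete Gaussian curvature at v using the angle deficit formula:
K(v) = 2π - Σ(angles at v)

Sum of angles = 315°. K = 360° - 315° = 45°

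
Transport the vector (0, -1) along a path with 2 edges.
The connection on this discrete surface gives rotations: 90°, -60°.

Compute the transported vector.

Total rotation: 90° + (-60°) = 30°. Final vector: (0.5000, -0.8660)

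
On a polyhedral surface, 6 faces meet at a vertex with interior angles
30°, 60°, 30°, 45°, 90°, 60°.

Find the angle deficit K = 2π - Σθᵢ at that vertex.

Sum of angles = 315°. K = 360° - 315° = 45°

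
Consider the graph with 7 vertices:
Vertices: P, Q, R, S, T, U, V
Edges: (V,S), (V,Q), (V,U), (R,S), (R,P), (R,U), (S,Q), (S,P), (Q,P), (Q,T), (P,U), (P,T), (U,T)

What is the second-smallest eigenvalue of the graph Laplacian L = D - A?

Degrees: deg(P) = 5, deg(Q) = 4, deg(R) = 3, deg(S) = 4, deg(T) = 3, deg(U) = 4, deg(V) = 3.
L = D − A with rows/columns ordered (P, Q, R, S, T, U, V):
  [ 5, -1, -1, -1, -1, -1,  0]
  [-1,  4,  0, -1, -1,  0, -1]
  [-1,  0,  3, -1,  0, -1,  0]
  [-1, -1, -1,  4,  0,  0, -1]
  [-1, -1,  0,  0,  3, -1,  0]
  [-1,  0, -1,  0, -1,  4, -1]
  [ 0, -1,  0, -1,  0, -1,  3]
Characteristic polynomial: det(λI − L) = λ(λ² − 8λ + 14)²(λ² − 10λ + 23).
Roots: λ = 0; (λ² − 8λ + 14) = 0 ⇒ λ = 4 ± √2 ≈ 2.5858, 5.4142 (multiplicity 2); (λ² − 10λ + 23) = 0 ⇒ λ = 5 ± √2 ≈ 3.5858, 6.4142.
(Check: the roots sum (with multiplicity) to 26, matching trace L = Σdeg = 2·13 = 26.)
Laplacian eigenvalues: [0.0, 2.5858, 2.5858, 3.5858, 5.4142, 5.4142, 6.4142]. Algebraic connectivity (smallest non-zero eigenvalue) = 2.5858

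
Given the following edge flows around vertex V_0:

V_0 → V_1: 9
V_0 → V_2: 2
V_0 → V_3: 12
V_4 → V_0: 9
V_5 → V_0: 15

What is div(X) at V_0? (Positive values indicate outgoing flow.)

Divergence = sum of outgoing flows = 9 + 2 + 12 + (-9) + (-15) = -1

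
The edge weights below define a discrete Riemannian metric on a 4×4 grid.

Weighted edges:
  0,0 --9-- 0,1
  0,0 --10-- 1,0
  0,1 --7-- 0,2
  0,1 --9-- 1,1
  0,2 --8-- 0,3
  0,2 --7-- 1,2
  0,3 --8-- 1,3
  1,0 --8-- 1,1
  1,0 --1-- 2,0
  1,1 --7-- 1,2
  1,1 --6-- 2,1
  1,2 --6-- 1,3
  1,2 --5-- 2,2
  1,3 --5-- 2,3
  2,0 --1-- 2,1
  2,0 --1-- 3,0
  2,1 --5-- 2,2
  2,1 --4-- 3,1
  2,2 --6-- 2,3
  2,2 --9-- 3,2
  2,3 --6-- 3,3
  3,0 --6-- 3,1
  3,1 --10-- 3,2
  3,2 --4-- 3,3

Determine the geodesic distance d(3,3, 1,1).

Shortest path: 3,3 → 2,3 → 2,2 → 2,1 → 1,1, total weight = 23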